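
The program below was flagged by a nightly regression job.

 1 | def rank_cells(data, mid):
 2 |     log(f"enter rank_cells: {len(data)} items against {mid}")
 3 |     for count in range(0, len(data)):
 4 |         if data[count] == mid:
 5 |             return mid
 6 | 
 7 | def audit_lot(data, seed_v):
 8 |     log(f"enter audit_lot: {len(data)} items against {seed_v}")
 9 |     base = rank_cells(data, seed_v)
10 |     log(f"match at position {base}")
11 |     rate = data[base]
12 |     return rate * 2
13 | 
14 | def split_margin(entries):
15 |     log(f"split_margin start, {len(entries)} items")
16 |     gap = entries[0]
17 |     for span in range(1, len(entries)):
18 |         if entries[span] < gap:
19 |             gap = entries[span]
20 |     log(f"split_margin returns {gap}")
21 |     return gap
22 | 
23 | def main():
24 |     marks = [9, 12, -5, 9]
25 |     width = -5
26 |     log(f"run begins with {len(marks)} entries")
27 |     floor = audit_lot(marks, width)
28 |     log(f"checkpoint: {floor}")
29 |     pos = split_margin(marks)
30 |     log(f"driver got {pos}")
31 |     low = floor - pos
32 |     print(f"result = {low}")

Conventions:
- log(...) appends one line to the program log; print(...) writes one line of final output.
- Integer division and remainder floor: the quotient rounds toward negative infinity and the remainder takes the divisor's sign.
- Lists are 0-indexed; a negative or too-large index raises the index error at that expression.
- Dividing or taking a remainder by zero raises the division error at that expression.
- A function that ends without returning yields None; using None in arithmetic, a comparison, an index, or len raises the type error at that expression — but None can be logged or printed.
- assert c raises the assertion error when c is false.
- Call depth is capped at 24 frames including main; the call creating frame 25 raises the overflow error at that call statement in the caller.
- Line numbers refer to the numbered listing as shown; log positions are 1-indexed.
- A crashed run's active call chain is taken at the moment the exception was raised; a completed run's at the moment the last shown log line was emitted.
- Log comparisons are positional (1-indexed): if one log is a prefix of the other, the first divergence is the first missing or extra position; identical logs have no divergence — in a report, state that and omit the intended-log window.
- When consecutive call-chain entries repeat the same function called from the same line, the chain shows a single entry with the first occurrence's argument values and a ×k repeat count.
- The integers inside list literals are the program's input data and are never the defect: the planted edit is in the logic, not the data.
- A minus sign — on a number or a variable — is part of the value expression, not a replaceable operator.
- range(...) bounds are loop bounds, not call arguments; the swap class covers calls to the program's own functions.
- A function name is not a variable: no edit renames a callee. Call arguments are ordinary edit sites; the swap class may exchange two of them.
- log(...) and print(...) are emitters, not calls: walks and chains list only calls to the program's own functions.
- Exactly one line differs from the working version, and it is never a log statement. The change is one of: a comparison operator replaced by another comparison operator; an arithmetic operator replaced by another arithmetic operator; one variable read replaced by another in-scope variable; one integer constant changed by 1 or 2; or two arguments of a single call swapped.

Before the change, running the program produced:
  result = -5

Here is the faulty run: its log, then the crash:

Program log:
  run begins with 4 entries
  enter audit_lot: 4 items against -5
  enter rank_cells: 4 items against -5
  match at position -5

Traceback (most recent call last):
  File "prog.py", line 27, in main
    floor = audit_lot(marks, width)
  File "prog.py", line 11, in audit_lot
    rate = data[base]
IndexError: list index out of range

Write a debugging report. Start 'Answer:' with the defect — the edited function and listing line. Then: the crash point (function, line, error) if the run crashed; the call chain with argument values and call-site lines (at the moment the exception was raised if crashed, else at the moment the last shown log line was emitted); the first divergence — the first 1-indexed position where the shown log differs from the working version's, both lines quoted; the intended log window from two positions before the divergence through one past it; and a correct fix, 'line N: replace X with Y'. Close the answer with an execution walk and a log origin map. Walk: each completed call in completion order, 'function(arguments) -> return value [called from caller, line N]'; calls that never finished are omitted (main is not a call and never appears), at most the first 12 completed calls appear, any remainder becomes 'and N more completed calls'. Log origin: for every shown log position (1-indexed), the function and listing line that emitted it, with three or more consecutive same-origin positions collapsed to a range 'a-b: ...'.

Answer: the defect is in rank_cells at line 5.
Core observation: At log position 4 the runs split — shown 'match at position -5', but the working version logs 'match at position 2'.
Crash: audit_lot, line 11, IndexError.
Call chain: main -> audit_lot([9, 12, -5, 9], -5) (called at line 27).
First divergence: position 4; shown 'match at position -5' vs intended 'match at position 2'.
Intended log window:
  2: enter audit_lot: 4 items against -5
  3: enter rank_cells: 4 items against -5
  4: match at position 2
  5: checkpoint: -10
Execution walk:
  rank_cells([9, 12, -5, 9], -5) -> -5  [called from audit_lot, line 9]
Log origins:
  1: from main, line 26
  2: from audit_lot, line 8
  3: from rank_cells, line 2
  4: from audit_lot, line 10
A correct fix: line 5: replace `mid` with `count`.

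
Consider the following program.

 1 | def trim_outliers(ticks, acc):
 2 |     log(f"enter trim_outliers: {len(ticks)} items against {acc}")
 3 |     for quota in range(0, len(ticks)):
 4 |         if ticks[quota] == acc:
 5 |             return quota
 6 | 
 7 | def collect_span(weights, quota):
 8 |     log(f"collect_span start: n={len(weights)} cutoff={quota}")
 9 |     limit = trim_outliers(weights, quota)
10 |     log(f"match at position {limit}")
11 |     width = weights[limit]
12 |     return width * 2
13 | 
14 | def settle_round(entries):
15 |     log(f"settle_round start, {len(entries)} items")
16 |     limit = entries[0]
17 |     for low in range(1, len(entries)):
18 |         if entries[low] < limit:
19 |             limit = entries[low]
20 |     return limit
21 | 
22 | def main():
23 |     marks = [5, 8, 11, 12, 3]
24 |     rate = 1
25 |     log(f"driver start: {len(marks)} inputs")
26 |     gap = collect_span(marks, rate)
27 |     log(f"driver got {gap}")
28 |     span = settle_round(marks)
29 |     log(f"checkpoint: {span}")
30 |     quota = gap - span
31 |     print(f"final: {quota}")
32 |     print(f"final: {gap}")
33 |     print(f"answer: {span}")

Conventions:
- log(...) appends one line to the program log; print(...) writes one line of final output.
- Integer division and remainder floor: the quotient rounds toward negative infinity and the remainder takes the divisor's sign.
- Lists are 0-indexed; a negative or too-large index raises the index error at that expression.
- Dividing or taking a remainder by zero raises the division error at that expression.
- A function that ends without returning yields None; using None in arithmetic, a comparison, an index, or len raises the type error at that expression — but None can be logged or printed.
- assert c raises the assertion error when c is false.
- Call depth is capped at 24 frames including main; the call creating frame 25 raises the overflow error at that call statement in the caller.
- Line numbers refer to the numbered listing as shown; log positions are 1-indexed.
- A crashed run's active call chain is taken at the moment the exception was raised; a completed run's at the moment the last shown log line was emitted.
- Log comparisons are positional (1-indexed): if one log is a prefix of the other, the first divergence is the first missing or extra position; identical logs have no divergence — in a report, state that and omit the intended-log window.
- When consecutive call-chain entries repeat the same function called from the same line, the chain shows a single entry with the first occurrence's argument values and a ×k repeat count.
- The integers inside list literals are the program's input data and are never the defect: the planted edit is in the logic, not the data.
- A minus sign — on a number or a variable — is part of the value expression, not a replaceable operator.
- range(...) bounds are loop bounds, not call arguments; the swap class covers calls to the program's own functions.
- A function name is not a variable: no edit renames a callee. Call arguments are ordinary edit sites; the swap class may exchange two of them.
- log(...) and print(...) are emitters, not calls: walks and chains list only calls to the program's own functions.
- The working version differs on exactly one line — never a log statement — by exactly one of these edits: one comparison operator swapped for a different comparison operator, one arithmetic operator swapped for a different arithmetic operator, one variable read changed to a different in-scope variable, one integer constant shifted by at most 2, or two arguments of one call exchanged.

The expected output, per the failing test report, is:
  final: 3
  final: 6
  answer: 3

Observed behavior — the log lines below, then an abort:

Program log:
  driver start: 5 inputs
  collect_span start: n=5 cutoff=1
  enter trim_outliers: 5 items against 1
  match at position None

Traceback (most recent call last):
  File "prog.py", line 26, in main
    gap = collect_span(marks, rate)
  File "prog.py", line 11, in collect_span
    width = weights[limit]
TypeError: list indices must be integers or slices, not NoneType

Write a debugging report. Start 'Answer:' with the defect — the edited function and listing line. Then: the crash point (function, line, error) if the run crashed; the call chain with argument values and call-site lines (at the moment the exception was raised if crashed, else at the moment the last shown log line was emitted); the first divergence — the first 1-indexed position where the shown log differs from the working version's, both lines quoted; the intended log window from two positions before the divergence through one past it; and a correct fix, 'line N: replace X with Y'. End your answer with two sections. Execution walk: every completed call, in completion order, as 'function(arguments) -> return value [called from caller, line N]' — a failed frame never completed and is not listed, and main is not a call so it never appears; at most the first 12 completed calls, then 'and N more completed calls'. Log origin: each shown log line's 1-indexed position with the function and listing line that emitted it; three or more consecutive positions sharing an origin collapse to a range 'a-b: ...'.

Answer: the defect is in main at line 24.
Key observation: The log first diverges at position 2: the faulty run prints 'collect_span start: n=5 cutoff=1' where the working version prints 'collect_span start: n=5 cutoff=3'.
Crash: collect_span, line 11, TypeError.
Call chain: main -> collect_span([5, 8, 11, 12, 3], 1) (called at line 26).
First divergence: position 2; shown 'collect_span start: n=5 cutoff=1' vs intended 'collect_span start: n=5 cutoff=3'.
Intended log window:
  1: driver start: 5 inputs
  2: collect_span start: n=5 cutoff=3
  3: enter trim_outliers: 5 items against 3
Execution walk:
  trim_outliers([5, 8, 11, 12, 3], 1) -> None  [called from collect_span, line 9]
Origin of each log line:
  1: emitted by main (line 25)
  2: emitted by collect_span (line 8)
  3: emitted by trim_outliers (line 2)
  4: emitted by collect_span (line 10)
A correct fix: line 24: replace `1` with `3`.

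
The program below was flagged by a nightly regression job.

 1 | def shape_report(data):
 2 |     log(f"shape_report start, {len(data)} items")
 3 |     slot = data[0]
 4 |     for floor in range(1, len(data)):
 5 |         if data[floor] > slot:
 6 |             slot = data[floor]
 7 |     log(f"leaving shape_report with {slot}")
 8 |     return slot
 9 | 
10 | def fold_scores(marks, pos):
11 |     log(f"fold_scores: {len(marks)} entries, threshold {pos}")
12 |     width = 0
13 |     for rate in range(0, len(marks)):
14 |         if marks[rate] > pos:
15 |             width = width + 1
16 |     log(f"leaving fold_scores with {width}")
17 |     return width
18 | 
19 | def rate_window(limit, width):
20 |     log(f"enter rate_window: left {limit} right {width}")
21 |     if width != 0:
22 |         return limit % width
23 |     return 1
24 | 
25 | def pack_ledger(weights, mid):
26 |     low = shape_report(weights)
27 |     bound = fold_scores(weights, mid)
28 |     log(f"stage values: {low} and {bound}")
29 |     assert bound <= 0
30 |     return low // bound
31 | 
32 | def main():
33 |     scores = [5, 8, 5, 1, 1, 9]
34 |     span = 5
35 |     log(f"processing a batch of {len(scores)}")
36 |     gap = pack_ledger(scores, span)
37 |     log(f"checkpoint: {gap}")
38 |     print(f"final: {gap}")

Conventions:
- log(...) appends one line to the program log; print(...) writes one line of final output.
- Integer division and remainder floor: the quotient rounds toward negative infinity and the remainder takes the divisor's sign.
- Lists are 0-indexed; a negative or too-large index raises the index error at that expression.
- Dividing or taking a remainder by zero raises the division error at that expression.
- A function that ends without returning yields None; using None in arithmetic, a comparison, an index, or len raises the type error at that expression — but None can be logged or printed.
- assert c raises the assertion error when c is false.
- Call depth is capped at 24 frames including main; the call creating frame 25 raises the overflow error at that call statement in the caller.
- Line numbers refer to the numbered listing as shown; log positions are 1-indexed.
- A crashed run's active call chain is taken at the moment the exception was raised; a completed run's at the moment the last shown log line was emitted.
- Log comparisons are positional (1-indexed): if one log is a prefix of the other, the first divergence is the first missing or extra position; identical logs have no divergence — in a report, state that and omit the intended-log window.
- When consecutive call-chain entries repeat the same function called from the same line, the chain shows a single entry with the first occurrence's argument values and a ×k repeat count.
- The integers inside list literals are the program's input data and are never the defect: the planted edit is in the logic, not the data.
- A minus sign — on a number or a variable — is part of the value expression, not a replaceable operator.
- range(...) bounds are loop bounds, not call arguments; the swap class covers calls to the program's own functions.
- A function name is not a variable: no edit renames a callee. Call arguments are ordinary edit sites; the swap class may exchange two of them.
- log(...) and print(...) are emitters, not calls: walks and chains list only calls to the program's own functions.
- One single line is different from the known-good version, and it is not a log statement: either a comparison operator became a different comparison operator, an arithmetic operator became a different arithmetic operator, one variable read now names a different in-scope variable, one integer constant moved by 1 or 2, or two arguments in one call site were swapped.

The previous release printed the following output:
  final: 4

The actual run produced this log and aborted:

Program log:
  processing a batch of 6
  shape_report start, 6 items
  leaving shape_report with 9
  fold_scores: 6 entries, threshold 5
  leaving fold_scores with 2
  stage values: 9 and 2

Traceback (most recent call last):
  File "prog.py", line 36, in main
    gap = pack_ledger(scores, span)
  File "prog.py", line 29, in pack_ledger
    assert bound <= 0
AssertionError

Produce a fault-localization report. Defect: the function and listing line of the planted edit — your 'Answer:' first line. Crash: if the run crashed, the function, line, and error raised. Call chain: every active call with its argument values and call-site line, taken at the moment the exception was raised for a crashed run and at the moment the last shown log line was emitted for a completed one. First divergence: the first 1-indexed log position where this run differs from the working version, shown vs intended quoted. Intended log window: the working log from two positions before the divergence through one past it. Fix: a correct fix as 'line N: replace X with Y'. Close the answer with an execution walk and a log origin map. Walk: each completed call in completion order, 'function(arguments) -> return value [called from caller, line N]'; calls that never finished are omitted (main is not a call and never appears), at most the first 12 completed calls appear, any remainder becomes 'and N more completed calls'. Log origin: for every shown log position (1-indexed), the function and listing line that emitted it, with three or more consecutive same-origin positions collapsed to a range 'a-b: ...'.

Answer: the defect is in pack_ledger at line 29.
Core observation: The shown log is a 6-line prefix of the intended one, whose next entry is 'checkpoint: 4'.
Crash: pack_ledger, line 29, AssertionError.
Call chain: main -> pack_ledger([5, 8, 5, 1, 1, 9], 5) (called at line 36).
First divergence: position 7 — after 6 matching lines the faulty run goes silent; intended next line 'checkpoint: 4'.
Intended log window:
  5: leaving fold_scores with 2
  6: stage values: 9 and 2
  7: checkpoint: 4
Execution walk:
  shape_report([5, 8, 5, 1, 1, 9]) -> 9  [called from pack_ledger, line 26]
  fold_scores([5, 8, 5, 1, 1, 9], 5) -> 2  [called from pack_ledger, line 27]
Log origins:
  1: from main, line 35
  2: from shape_report, line 2
  3: from shape_report, line 7
  4: from fold_scores, line 11
  5: from fold_scores, line 16
  6: from pack_ledger, line 28
A correct fix: line 29: replace `<=` with `>`.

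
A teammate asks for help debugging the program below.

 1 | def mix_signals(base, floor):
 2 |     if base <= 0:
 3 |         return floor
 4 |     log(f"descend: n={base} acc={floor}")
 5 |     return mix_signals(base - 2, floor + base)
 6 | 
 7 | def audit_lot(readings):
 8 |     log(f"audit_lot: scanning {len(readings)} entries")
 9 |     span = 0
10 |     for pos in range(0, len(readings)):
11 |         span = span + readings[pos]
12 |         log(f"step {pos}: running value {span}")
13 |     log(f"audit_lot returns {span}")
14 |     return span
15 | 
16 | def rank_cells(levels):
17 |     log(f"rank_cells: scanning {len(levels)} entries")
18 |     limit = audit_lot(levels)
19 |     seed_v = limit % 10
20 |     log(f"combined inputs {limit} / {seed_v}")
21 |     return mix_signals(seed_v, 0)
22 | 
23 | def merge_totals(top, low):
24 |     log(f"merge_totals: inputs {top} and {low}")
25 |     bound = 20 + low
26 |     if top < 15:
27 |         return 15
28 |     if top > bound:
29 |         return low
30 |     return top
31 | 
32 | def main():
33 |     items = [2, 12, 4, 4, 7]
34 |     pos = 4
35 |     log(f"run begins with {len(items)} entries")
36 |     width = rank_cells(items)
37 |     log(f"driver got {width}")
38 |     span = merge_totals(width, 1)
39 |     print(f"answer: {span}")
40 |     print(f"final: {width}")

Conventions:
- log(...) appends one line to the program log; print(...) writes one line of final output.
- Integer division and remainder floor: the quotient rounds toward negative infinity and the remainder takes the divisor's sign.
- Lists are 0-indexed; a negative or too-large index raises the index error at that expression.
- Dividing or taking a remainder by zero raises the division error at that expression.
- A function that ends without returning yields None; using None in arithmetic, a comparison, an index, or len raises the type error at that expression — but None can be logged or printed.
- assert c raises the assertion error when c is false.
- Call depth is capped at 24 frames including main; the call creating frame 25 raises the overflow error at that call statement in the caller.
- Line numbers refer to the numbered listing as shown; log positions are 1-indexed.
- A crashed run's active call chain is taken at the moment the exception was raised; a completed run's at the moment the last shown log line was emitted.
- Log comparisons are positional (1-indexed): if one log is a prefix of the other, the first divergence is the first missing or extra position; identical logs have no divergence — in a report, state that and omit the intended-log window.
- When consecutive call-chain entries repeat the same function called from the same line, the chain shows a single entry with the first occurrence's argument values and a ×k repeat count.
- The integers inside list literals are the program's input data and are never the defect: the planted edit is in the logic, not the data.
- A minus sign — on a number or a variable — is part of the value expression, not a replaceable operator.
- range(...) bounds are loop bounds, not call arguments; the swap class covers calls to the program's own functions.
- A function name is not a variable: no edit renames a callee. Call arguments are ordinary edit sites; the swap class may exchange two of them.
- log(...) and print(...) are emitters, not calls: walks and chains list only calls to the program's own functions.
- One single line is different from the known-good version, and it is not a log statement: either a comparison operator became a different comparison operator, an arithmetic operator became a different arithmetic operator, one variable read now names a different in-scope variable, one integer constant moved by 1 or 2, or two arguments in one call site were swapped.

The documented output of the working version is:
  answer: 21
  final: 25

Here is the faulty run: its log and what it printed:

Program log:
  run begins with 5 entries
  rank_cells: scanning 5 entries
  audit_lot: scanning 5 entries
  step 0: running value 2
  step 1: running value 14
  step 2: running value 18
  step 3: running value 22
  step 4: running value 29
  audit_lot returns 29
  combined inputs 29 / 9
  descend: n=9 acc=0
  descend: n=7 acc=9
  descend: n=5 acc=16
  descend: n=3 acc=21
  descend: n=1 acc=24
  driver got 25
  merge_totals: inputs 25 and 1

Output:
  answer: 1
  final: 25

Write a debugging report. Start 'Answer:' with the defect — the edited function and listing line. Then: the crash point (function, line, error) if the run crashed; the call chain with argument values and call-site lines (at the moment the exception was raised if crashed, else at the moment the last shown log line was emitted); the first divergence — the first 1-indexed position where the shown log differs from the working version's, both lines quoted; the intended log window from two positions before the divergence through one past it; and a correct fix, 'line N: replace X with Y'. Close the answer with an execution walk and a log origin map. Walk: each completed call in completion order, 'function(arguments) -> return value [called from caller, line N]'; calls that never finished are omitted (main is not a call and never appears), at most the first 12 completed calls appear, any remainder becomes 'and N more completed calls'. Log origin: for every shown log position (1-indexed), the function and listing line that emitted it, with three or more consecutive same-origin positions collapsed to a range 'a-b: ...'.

Answer: the defect is in merge_totals at line 29.
Key fact: The two runs log identically and part ways only at the printed values.
Call chain: main -> merge_totals(25, 1) (called at line 38).
First divergence: none (the log streams are identical).
Execution walk:
  audit_lot([2, 12, 4, 4, 7]) -> 29  [called from rank_cells, line 18]
  mix_signals(-1, 25) -> 25  [called from mix_signals, line 5]
  mix_signals(1, 24) -> 25  [called from mix_signals, line 5]
  mix_signals(3, 21) -> 25  [called from mix_signals, line 5]
  mix_signals(5, 16) -> 25  [called from mix_signals, line 5]
  mix_signals(7, 9) -> 25  [called from mix_signals, line 5]
  mix_signals(9, 0) -> 25  [called from rank_cells, line 21]
  rank_cells([2, 12, 4, 4, 7]) -> 25  [called from main, line 36]
  merge_totals(25, 1) -> 1  [called from main, line 38]
Log line origins:
  1: emitted by main (line 35)
  2: emitted by rank_cells (line 17)
  3: emitted by audit_lot (line 8)
  4-8: emitted by audit_lot (line 12)
  9: emitted by audit_lot (line 13)
  10: emitted by rank_cells (line 20)
  11-15: emitted by mix_signals (line 4)
  16: emitted by main (line 37)
  17: emitted by merge_totals (line 24)
A correct fix: line 29: replace `low` with `bound`.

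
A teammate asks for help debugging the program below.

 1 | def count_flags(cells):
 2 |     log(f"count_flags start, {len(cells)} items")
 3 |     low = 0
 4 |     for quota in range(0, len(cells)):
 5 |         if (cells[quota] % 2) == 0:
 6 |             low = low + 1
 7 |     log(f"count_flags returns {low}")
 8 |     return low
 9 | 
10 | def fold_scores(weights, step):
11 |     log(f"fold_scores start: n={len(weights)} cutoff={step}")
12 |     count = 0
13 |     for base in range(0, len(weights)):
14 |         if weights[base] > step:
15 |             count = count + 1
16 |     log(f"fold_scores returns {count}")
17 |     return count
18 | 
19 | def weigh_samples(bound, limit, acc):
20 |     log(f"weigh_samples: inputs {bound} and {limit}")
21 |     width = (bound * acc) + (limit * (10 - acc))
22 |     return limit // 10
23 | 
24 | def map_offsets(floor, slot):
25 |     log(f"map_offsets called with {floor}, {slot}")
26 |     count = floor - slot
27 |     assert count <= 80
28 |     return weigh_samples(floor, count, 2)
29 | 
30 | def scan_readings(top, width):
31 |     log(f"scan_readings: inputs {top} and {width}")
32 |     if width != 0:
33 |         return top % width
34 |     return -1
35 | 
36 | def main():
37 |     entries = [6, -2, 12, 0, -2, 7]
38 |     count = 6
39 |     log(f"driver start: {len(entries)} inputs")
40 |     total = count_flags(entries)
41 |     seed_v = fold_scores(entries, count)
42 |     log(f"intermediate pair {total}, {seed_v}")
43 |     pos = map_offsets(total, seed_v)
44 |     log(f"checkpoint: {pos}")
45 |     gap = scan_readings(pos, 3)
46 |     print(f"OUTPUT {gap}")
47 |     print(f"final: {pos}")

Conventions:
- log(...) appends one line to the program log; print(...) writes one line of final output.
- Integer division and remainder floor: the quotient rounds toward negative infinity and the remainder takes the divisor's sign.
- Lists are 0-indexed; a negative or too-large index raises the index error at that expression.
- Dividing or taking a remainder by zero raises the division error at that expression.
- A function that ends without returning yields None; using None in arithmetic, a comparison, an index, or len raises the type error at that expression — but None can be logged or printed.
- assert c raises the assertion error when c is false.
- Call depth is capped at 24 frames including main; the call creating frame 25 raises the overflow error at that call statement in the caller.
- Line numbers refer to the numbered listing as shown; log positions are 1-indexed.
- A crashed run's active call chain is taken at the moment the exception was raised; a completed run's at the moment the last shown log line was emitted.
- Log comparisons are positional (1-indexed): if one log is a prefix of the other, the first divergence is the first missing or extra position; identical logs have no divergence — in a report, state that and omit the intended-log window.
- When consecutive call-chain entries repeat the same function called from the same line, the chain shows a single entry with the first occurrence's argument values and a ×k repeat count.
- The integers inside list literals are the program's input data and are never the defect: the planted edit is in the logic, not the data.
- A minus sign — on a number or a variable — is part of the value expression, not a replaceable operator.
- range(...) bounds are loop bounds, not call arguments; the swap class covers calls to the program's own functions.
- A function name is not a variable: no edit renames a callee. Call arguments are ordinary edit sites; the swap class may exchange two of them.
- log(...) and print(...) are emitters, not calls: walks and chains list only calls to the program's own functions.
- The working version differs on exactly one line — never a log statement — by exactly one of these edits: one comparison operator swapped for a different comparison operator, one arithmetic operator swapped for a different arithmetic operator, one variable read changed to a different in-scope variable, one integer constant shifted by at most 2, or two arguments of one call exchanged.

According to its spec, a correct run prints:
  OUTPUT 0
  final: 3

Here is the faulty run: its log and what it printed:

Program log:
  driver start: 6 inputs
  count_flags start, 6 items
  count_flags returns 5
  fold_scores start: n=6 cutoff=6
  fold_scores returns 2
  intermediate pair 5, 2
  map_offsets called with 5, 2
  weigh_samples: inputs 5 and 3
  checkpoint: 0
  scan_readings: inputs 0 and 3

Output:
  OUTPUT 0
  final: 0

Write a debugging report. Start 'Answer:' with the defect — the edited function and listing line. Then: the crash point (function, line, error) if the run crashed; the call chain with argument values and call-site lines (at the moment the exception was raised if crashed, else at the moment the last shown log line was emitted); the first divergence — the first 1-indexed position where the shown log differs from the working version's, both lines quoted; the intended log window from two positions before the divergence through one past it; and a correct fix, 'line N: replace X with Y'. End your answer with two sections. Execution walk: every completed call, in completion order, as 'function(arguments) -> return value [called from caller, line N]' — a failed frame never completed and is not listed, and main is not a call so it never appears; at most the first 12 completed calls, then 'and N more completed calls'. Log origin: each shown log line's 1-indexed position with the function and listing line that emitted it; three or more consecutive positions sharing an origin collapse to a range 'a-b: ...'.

Answer: the defect is in weigh_samples at line 22.
Key observation: Log line 9 is where behavior first shows: 'checkpoint: 0' appears instead of 'checkpoint: 3'.
Call chain: main -> scan_readings(0, 3) (called at line 45).
First divergence: position 9; shown 'checkpoint: 0' vs intended 'checkpoint: 3'.
Intended log window:
  7: map_offsets called with 5, 2
  8: weigh_samples: inputs 5 and 3
  9: checkpoint: 3
  10: scan_readings: inputs 3 and 3
Execution walk:
  count_flags([6, -2, 12, 0, -2, 7]) -> 5  [called from main, line 40]
  fold_scores([6, -2, 12, 0, -2, 7], 6) -> 2  [called from main, line 41]
  weigh_samples(5, 3, 2) -> 0  [called from map_offsets, line 28]
  map_offsets(5, 2) -> 0  [called from main, line 43]
  scan_readings(0, 3) -> 0  [called from main, line 45]
Log origins:
  1: emitted by main (line 39)
  2: emitted by count_flags (line 2)
  3: emitted by count_flags (line 7)
  4: emitted by fold_scores (line 11)
  5: emitted by fold_scores (line 16)
  6: emitted by main (line 42)
  7: emitted by map_offsets (line 25)
  8: emitted by weigh_samples (line 20)
  9: emitted by main (line 44)
  10: emitted by scan_readings (line 31)
A correct fix: line 22: replace `limit` with `width`.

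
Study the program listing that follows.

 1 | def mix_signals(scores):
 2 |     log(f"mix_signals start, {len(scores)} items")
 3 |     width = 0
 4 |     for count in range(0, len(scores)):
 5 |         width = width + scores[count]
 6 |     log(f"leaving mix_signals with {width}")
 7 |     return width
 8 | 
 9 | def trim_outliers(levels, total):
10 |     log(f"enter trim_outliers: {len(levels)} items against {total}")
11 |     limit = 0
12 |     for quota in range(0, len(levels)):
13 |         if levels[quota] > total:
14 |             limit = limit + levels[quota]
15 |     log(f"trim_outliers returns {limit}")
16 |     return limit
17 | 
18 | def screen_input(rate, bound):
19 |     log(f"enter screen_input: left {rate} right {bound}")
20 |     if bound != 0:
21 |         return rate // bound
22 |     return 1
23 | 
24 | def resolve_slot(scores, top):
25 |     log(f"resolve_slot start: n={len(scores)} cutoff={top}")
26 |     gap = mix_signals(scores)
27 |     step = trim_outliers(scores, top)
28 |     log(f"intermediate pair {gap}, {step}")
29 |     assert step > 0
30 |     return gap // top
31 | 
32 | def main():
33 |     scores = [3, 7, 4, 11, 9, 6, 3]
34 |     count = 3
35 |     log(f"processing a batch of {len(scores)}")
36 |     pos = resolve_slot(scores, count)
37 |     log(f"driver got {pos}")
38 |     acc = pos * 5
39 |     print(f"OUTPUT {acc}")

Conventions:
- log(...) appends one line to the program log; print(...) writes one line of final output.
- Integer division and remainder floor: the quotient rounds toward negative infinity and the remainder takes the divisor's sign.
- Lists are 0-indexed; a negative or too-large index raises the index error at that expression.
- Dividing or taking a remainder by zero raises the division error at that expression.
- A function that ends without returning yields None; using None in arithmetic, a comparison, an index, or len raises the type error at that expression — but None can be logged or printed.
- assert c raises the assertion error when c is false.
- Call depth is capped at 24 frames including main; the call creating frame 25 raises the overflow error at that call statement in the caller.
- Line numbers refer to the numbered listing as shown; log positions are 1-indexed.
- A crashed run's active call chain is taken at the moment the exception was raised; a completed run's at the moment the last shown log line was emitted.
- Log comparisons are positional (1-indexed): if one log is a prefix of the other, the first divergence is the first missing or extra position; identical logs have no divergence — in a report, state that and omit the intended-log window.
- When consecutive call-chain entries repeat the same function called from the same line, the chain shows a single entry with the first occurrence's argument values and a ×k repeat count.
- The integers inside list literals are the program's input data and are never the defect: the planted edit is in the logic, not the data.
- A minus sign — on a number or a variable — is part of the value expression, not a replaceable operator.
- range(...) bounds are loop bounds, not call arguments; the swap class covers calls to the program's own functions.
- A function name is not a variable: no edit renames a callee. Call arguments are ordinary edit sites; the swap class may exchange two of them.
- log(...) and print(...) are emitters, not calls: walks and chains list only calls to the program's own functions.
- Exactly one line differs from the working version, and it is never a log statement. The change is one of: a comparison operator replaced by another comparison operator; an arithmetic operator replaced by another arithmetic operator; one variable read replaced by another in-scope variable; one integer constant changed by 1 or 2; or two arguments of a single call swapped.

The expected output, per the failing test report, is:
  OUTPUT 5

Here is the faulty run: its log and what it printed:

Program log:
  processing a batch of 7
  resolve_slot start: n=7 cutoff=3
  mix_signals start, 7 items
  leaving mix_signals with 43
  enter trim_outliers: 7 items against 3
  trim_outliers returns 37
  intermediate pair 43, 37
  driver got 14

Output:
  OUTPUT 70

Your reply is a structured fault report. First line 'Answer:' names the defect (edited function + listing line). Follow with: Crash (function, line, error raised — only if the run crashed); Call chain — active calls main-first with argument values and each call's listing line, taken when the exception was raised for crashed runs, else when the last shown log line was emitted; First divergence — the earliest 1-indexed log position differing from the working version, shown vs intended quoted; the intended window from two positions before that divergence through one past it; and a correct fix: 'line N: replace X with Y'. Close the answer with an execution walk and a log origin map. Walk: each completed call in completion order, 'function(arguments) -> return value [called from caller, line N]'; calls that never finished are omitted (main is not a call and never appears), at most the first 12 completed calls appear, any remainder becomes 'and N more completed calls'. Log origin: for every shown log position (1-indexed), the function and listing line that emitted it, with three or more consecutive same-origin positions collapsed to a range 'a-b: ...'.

Answer: the defect is in resolve_slot at line 30.
The tell: Log line 8 is where behavior first shows: 'driver got 14' appears instead of 'driver got 1'.
Call chain: main.
First divergence: position 8 — the shown line 'driver got 14' should read 'driver got 1'.
Intended log window:
  6: trim_outliers returns 37
  7: intermediate pair 43, 37
  8: driver got 1
Execution walk:
  mix_signals([3, 7, 4, 11, 9, 6, 3]) -> 43  [called from resolve_slot, line 26]
  trim_outliers([3, 7, 4, 11, 9, 6, 3], 3) -> 37  [called from resolve_slot, line 27]
  resolve_slot([3, 7, 4, 11, 9, 6, 3], 3) -> 14  [called from main, line 36]
Log origins:
  1: logged in main at line 35
  2: logged in resolve_slot at line 25
  3: logged in mix_signals at line 2
  4: logged in mix_signals at line 6
  5: logged in trim_outliers at line 10
  6: logged in trim_outliers at line 15
  7: logged in resolve_slot at line 28
  8: logged in main at line 37
A correct fix: line 30: replace `top` with `step`.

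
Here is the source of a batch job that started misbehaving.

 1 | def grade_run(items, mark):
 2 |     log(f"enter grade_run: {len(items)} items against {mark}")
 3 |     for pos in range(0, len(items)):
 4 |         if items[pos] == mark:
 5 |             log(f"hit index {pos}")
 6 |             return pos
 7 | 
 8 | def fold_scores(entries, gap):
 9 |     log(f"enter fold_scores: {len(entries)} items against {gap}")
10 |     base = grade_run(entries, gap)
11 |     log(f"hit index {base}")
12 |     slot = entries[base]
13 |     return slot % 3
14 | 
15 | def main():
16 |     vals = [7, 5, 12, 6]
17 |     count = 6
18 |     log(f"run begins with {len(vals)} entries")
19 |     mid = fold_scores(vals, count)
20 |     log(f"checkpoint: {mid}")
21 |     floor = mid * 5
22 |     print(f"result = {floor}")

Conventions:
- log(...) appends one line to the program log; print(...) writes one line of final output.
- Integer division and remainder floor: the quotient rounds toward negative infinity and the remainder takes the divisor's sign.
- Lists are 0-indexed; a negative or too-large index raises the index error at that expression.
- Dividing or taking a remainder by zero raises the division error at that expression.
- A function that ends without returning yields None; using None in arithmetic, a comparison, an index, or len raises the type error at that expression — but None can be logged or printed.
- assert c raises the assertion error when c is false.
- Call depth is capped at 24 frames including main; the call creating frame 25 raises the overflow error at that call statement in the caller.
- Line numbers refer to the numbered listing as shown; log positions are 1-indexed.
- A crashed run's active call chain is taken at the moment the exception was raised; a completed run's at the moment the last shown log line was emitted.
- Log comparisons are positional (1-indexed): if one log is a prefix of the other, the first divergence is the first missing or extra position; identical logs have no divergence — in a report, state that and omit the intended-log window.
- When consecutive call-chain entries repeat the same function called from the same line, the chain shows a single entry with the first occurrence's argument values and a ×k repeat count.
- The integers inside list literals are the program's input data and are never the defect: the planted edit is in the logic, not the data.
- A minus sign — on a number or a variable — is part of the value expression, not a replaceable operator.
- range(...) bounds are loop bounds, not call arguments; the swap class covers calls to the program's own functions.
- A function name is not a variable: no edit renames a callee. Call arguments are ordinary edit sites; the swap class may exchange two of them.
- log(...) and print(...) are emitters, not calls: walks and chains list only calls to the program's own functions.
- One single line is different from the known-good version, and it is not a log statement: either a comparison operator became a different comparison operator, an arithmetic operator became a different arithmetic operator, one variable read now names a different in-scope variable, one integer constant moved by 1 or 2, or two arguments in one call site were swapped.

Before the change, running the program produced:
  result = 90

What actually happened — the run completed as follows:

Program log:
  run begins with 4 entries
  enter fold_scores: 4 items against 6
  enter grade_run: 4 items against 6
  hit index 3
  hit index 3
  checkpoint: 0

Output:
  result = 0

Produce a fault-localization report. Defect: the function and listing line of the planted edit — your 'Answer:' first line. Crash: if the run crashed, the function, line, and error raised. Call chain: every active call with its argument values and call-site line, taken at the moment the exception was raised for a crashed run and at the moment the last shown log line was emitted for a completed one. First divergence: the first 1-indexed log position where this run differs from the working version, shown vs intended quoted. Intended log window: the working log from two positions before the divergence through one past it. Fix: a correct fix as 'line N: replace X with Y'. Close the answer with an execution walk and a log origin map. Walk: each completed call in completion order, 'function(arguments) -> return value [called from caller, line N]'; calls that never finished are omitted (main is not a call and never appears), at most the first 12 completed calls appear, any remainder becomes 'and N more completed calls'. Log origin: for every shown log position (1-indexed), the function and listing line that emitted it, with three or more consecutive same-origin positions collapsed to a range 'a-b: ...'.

Answer: the defect is in fold_scores at line 13.
Key observation: Log line 6 is where behavior first shows: 'checkpoint: 0' appears instead of 'checkpoint: 18'.
Call chain: main.
First divergence: position 6 — the shown line 'checkpoint: 0' should read 'checkpoint: 18'.
Intended log window:
  4: hit index 3
  5: hit index 3
  6: checkpoint: 18
Execution walk:
  grade_run([7, 5, 12, 6], 6) -> 3  [called from fold_scores, line 10]
  fold_scores([7, 5, 12, 6], 6) -> 0  [called from main, line 19]
Log origins:
  1: logged in main at line 18
  2: logged in fold_scores at line 9
  3: logged in grade_run at line 2
  4: logged in grade_run at line 5
  5: logged in fold_scores at line 11
  6: logged in main at line 20
A correct fix: line 13: replace `%` with `*`.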